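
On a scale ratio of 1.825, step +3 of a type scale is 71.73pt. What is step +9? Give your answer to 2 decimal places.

Moving from step +3 to step +9 is 6 steps up, so multiply by r⁶.
71.73 × 1.825⁶ = 71.73 × 36.94683 ≈ 2650.196

2650.20pt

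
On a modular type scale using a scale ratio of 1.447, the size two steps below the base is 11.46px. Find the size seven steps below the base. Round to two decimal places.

The gap is -7 − (-2) = -5 steps, so the factor is 1.447^-5.
11.46 ÷ 1.447⁵ = 11.46 ÷ 6.34370 ≈ 1.807

1.81px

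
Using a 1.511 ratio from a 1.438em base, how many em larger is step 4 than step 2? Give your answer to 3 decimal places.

Step 2: 1.438 × 1.511² = 3.28313em
Step 4: 1.438 × 1.511⁴ = 7.49578em
Difference: 7.49578 − 3.28313 = 4.21265em

4.213em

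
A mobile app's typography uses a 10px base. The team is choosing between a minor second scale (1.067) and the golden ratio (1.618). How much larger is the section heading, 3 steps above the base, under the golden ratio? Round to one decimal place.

Minor second: 10.0 × 1.067³ = 12.148px
Golden ratio: 10.0 × 1.618³ = 42.358px
Difference: 42.358 − 12.148 = 30.210px

30.2px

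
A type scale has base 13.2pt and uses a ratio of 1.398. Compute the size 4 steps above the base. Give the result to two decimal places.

13.2 × 1.398⁴ = 13.2 × 3.81969 ≈ 50.42

50.42pt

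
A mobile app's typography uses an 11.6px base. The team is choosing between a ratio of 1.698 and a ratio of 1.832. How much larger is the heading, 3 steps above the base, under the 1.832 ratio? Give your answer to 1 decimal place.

14.5px

At 1.698: 11.6 × 1.698³ = 56.790px
At 1.832: 11.6 × 1.832³ = 71.324px
Difference: 71.324 − 56.790 = 14.534px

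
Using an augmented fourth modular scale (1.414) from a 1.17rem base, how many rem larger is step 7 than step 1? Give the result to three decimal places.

Step 1: 1.17 × 1.414 = 1.65438rem
Step 7: 1.17 × 1.414⁷ = 13.22305rem
Difference: 13.22305 − 1.65438 = 11.56867rem

11.569rem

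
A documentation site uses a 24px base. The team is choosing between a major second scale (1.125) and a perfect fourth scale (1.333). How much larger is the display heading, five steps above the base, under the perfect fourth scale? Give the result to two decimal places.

Major second: 24.0 × 1.125⁵ = 43.2488px
Perfect fourth: 24.0 × 1.333⁵ = 101.0094px
Difference: 101.0094 − 43.2488 = 57.7606px

57.76px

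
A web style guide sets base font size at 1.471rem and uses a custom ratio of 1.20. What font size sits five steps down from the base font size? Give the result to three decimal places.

A modular type scale is a geometric sequence: sizeₙ = base × rⁿ.
1.471 ÷ 1.20⁵ = 1.471 ÷ 2.48832 ≈ 0.591

0.591rem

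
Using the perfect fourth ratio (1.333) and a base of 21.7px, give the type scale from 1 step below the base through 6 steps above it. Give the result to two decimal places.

Step -1: 21.7 ÷ 1.333 = 16.28
Step 0: 21.7px
Step 1: 21.7 × 1.333 = 28.93
Step 2: 21.7 × 1.333² = 38.56
Step 3: 21.7 × 1.333³ = 51.40
Step 4: 21.7 × 1.333⁴ = 68.51
Step 5: 21.7 × 1.333⁵ = 91.33
Step 6: 21.7 × 1.333⁶ = 121.74

16.28px, 21.70px, 28.93px, 38.56px, 51.40px, 68.51px, 91.33px, 121.74px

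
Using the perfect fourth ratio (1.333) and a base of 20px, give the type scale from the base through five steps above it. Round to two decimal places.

Step 0: 20px
Step 1: 20.0 × 1.333 = 26.66
Step 2: 20.0 × 1.333² = 35.54
Step 3: 20.0 × 1.333³ = 47.37
Step 4: 20.0 × 1.333⁴ = 63.15
Step 5: 20.0 × 1.333⁵ = 84.17

20.00px, 26.66px, 35.54px, 47.37px, 63.15px, 84.17px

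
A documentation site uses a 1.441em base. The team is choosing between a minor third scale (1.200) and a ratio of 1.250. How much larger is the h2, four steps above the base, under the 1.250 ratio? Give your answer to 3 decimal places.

0.530em

Minor third: 1.441 × 1.200⁴ = 2.98806em
At 1.250: 1.441 × 1.250⁴ = 3.51807em
Difference: 3.51807 − 2.98806 = 0.53001em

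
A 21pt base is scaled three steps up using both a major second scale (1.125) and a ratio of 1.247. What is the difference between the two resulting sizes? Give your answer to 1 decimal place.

10.8pt

Major second: 21.0 × 1.125³ = 29.900pt
At 1.247: 21.0 × 1.247³ = 40.721pt
Difference: 40.721 − 29.900 = 10.821pt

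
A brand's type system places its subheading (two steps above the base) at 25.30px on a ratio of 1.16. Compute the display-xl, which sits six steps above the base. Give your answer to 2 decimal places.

Moving from step +2 to step +6 is 4 steps up, so multiply by r⁴.
25.30 × 1.16⁴ = 25.30 × 1.81064 ≈ 45.809

45.81px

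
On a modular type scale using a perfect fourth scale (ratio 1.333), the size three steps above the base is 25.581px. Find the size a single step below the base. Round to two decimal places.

8.10px

25.581 ÷ 1.333⁴ = 25.581 ÷ 3.15733 ≈ 8.102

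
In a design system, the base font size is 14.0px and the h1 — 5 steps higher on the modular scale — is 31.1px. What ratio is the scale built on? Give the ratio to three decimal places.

1.173

r⁵ = 31.1 / 14.0, so r = (31.1/14.0)^(1/5).
r = 2.2214^(1/5) ≈ 1.1731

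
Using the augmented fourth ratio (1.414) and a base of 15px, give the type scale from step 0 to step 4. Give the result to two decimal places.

Step 0: 15px
Step 1: 15.0 × 1.414 = 21.21
Step 2: 15.0 × 1.414² = 29.99
Step 3: 15.0 × 1.414³ = 42.41
Step 4: 15.0 × 1.414⁴ = 59.96

15.00px, 21.21px, 29.99px, 42.41px, 59.96px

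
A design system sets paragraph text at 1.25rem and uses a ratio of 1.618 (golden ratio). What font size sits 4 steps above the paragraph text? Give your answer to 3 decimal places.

Each step on a modular scale multiplies by the ratio, so the size n steps from the base is base × ratioⁿ.
1.25 × 1.618⁴ = 1.25 × 6.85353 ≈ 8.567

8.567rem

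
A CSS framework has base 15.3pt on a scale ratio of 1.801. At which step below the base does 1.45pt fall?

1.801ⁿ = 15.3 / 1.45 = 10.5517
n = ln(10.5517) / ln(1.801) = 2.3563 / 0.5883 ≈ 4.00

4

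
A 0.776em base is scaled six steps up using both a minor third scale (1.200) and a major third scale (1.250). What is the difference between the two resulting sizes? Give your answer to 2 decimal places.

Minor third: 0.776 × 1.200⁶ = 2.3171em
Major third: 0.776 × 1.250⁶ = 2.9602em
Difference: 2.9602 − 2.3171 = 0.6431em

0.64em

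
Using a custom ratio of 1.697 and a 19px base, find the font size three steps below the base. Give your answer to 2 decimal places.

3.89px

19.0 ÷ 1.697³ = 19.0 ÷ 4.88704 ≈ 3.89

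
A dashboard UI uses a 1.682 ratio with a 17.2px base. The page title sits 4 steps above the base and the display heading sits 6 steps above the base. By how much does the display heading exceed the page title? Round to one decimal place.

Step 4: 17.2 × 1.682⁴ = 137.668px
Step 6: 17.2 × 1.682⁶ = 389.479px
Difference: 389.479 − 137.668 = 251.811px

251.8px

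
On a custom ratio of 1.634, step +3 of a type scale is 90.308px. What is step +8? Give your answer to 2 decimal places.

1051.93px

90.308 × 1.634⁵ = 90.308 × 11.64824 ≈ 1051.929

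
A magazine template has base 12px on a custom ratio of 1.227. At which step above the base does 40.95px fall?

1.227ⁿ = 40.95 / 12 = 3.4125
n = ln(3.4125) / ln(1.227) = 1.2274 / 0.2046 ≈ 6.00

6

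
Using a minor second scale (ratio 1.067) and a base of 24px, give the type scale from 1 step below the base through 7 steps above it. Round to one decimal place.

Step -1: 24.0 ÷ 1.067 = 22.5
Step 0: 24px
Step 1: 24.0 × 1.067 = 25.6
Step 2: 24.0 × 1.067² = 27.3
Step 3: 24.0 × 1.067³ = 29.2
Step 4: 24.0 × 1.067⁴ = 31.1
Step 5: 24.0 × 1.067⁵ = 33.2
Step 6: 24.0 × 1.067⁶ = 35.4
Step 7: 24.0 × 1.067⁷ = 37.8

22.5px, 24.0px, 25.6px, 27.3px, 29.2px, 31.1px, 33.2px, 35.4px, 37.8px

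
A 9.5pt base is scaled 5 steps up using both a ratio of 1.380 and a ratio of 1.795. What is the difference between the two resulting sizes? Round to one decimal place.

At 1.380: 9.5 × 1.380⁵ = 47.547pt
At 1.795: 9.5 × 1.795⁵ = 177.030pt
Difference: 177.030 − 47.547 = 129.483pt

129.5pt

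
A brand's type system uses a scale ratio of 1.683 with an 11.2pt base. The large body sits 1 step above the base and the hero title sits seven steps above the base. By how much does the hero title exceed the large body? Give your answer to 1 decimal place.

Step 1: 11.2 × 1.683 = 18.850pt
Step 7: 11.2 × 1.683⁷ = 428.358pt
Difference: 428.358 − 18.850 = 409.508pt

409.5pt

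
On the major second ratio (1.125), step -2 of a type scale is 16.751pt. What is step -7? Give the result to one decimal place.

9.3pt

The gap is -7 − (-2) = -5 steps, so the factor is 1.125^-5.
16.751 ÷ 1.125⁵ = 16.751 ÷ 1.80203 ≈ 9.296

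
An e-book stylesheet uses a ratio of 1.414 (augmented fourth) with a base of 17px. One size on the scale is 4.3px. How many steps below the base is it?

1.414ⁿ = 17 / 4.3 = 3.9535
n = ln(3.9535) / ln(1.414) = 1.3746 / 0.3464 ≈ 3.97

4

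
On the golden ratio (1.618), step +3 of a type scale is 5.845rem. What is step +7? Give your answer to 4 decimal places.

Moving from step +3 to step +7 is 4 steps up, so multiply by r⁴.
5.845 × 1.618⁴ = 5.845 × 6.85353 ≈ 40.0589

40.0589rem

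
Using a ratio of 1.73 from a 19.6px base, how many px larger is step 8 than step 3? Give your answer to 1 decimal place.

1471.1px

Step 3: 19.6 × 1.73³ = 101.483px
Step 8: 19.6 × 1.73⁸ = 1572.624px
Difference: 1572.624 − 101.483 = 1471.141px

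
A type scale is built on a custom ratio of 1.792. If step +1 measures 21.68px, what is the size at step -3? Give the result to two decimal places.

21.68 ÷ 1.792⁴ = 21.68 ÷ 10.31222 ≈ 2.102

2.10px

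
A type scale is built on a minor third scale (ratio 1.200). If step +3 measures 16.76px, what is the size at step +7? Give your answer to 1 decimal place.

34.8px

16.76 × 1.200⁴ = 16.76 × 2.07360 ≈ 34.754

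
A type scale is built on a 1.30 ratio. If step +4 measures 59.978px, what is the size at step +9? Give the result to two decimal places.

Moving from step +4 to step +9 is 5 steps up, so multiply by r⁵.
59.978 × 1.30⁵ = 59.978 × 3.71293 ≈ 222.694

222.69px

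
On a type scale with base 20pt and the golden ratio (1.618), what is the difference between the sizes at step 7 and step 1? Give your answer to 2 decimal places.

Step 1: 20.0 × 1.618 = 32.3600pt
Step 7: 20.0 × 1.618⁷ = 580.6035pt
Difference: 580.6035 − 32.3600 = 548.2435pt

548.24pt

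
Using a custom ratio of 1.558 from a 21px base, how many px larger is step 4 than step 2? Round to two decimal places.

72.76px

Step 2: 21.0 × 1.558² = 50.9746px
Step 4: 21.0 × 1.558⁴ = 123.7340px
Difference: 123.7340 − 50.9746 = 72.7594px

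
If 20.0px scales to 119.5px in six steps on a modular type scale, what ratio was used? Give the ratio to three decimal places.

1.347

r⁶ = 119.5 / 20.0, so r = (119.5/20.0)^(1/6).
r = 5.9750^(1/6) ≈ 1.3471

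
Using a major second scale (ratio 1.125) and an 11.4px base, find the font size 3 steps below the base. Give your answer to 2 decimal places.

8.01px

Each step on a modular scale multiplies by the ratio, so the size n steps from the base is base × ratioⁿ.
11.4 ÷ 1.125³ = 11.4 ÷ 1.42383 ≈ 8.01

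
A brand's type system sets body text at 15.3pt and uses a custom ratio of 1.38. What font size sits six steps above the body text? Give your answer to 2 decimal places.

105.67pt

15.3 × 1.38⁶ = 15.3 × 6.90676 ≈ 105.67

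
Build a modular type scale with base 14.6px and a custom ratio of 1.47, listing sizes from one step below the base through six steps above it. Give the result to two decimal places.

9.93px, 14.60px, 21.46px, 31.55px, 46.38px, 68.17px, 100.22px, 147.32px

Step -1: 14.6 ÷ 1.47 = 9.93
Step 0: 14.6px
Step 1: 14.6 × 1.47 = 21.46
Step 2: 14.6 × 1.47² = 31.55
Step 3: 14.6 × 1.47³ = 46.38
Step 4: 14.6 × 1.47⁴ = 68.17
Step 5: 14.6 × 1.47⁵ = 100.22
Step 6: 14.6 × 1.47⁶ = 147.32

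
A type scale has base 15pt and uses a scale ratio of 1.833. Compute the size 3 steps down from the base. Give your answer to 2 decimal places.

15.0 ÷ 1.833³ = 15.0 ÷ 6.15868 ≈ 2.44

2.44pt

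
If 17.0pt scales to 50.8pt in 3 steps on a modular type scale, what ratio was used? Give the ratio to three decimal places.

1.440

r³ = 50.8 / 17.0, so r = (50.8/17.0)^(1/3).
r = 2.9882^(1/3) ≈ 1.4404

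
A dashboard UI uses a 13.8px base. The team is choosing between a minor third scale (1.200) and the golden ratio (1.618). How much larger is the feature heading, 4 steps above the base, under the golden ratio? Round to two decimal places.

Minor third: 13.8 × 1.200⁴ = 28.6157px
Golden ratio: 13.8 × 1.618⁴ = 94.5787px
Difference: 94.5787 − 28.6157 = 65.9630px

65.96px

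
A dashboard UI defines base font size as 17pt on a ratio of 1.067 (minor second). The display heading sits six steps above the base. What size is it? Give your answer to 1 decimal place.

Each step on a modular scale multiplies by the ratio, so the size n steps from the base is base × ratioⁿ.
17.0 × 1.067⁶ = 17.0 × 1.47566 ≈ 25.09

25.1pt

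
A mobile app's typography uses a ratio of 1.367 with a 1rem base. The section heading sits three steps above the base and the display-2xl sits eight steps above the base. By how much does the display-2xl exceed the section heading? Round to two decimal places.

Step 3: 1.0 × 1.367³ = 2.5545rem
Step 8: 1.0 × 1.367⁸ = 12.1941rem
Difference: 12.1941 − 2.5545 = 9.6396rem

9.64rem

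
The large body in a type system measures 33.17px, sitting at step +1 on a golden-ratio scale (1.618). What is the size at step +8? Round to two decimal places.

Moving from step +1 to step +8 is 7 steps up, so multiply by r⁷.
33.17 × 1.618⁷ = 33.17 × 29.03017 ≈ 962.931

962.93px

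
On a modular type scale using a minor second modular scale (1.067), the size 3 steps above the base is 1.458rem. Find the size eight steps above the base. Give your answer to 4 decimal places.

2.0164rem

Moving from step +3 to step +8 is 5 steps up, so multiply by r⁵.
1.458 × 1.067⁵ = 1.458 × 1.38300 ≈ 2.0164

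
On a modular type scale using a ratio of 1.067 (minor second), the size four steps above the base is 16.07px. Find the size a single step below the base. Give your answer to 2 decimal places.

11.62px

The gap is -1 − (4) = -5 steps, so the factor is 1.067^-5.
16.07 ÷ 1.067⁵ = 16.07 ÷ 1.38300 ≈ 11.620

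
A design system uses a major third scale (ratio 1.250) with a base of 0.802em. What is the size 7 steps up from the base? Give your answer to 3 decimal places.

A modular type scale is a geometric sequence: sizeₙ = base × rⁿ.
0.802 × 1.250⁷ = 0.802 × 4.76837 ≈ 3.824

3.824em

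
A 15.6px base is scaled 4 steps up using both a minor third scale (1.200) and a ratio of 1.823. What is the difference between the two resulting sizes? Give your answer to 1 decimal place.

139.9px

Minor third: 15.6 × 1.200⁴ = 32.348px
At 1.823: 15.6 × 1.823⁴ = 172.294px
Difference: 172.294 − 32.348 = 139.946px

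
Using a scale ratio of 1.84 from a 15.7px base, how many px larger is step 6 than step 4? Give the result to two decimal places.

429.31px

Step 4: 15.7 × 1.84⁴ = 179.9579px
Step 6: 15.7 × 1.84⁶ = 609.2655px
Difference: 609.2655 − 179.9579 = 429.3076px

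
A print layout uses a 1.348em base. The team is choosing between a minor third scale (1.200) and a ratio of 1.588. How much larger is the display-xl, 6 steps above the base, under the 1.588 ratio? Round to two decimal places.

17.59em

Minor third: 1.348 × 1.200⁶ = 4.0251em
At 1.588: 1.348 × 1.588⁶ = 21.6169em
Difference: 21.6169 − 4.0251 = 17.5918em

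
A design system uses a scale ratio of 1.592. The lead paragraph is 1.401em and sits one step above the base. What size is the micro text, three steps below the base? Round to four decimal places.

0.2181em

1.401 ÷ 1.592⁴ = 1.401 ÷ 6.42351 ≈ 0.2181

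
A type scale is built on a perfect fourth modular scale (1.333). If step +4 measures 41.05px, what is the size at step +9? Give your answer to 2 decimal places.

The gap is 9 − (4) = 5 steps, so the factor is 1.333^5.
41.05 × 1.333⁵ = 41.05 × 4.20873 ≈ 172.768

172.77px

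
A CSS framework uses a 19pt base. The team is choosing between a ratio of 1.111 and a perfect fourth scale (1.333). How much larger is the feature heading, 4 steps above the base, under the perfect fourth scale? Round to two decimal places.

31.04pt

At 1.111: 19.0 × 1.111⁴ = 28.9474pt
Perfect fourth: 19.0 × 1.333⁴ = 59.9894pt
Difference: 59.9894 − 28.9474 = 31.0420pt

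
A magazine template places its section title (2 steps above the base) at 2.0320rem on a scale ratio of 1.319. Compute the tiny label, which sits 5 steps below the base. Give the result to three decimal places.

0.293rem

2.0320 ÷ 1.319⁷ = 2.0320 ÷ 6.94566 ≈ 0.293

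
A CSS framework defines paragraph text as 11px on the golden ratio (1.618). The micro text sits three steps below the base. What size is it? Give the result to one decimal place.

11.0 ÷ 1.618³ = 11.0 ÷ 4.23580 ≈ 2.60

2.6px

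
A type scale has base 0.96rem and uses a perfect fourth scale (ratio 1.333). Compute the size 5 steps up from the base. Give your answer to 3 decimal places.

4.040rem

Each step on a modular scale multiplies by the ratio, so the size n steps from the base is base × ratioⁿ.
0.96 × 1.333⁵ = 0.96 × 4.20873 ≈ 4.040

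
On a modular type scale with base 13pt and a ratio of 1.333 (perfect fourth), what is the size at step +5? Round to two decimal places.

A modular type scale is a geometric sequence: sizeₙ = base × rⁿ.
13.0 × 1.333⁵ = 13.0 × 4.20873 ≈ 54.71

54.71pt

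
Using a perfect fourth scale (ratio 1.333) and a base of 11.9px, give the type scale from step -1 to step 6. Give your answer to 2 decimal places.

Step -1: 11.9 ÷ 1.333 = 8.93
Step 0: 11.9px
Step 1: 11.9 × 1.333 = 15.86
Step 2: 11.9 × 1.333² = 21.14
Step 3: 11.9 × 1.333³ = 28.19
Step 4: 11.9 × 1.333⁴ = 37.57
Step 5: 11.9 × 1.333⁵ = 50.08
Step 6: 11.9 × 1.333⁶ = 66.76

8.93px, 11.90px, 15.86px, 21.14px, 28.19px, 37.57px, 50.08px, 66.76px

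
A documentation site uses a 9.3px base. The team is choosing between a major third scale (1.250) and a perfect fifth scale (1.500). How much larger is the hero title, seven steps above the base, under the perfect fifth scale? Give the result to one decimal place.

114.6px

Major third: 9.3 × 1.250⁷ = 44.346px
Perfect fifth: 9.3 × 1.500⁷ = 158.899px
Difference: 158.899 − 44.346 = 114.553px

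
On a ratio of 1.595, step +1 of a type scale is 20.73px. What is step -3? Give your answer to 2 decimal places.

3.20px

The gap is -3 − (1) = -4 steps, so the factor is 1.595^-4.
20.73 ÷ 1.595⁴ = 20.73 ÷ 6.47206 ≈ 3.203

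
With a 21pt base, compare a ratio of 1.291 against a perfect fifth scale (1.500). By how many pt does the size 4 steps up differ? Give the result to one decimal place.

48.0pt

At 1.291: 21.0 × 1.291⁴ = 58.334pt
Perfect fifth: 21.0 × 1.500⁴ = 106.312pt
Difference: 106.312 − 58.334 = 47.978pt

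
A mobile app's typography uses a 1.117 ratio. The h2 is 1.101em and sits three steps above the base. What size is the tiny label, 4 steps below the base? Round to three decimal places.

Moving from step +3 to step -4 is 7 steps down, so divide by r⁷.
1.101 ÷ 1.117⁷ = 1.101 ÷ 2.16956 ≈ 0.507

0.507em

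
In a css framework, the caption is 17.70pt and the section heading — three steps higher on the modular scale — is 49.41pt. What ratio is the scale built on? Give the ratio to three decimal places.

The ratio satisfies 17.70 × r³ = 49.41, so r = (49.41 / 17.70)^(1/3).
r = 2.7915^(1/3) ≈ 1.4080

1.408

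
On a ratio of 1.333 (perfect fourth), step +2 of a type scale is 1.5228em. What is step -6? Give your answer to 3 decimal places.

1.5228 ÷ 1.333⁸ = 1.5228 ÷ 9.96876 ≈ 0.153

0.153em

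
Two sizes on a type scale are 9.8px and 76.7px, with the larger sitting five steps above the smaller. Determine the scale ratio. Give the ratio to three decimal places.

1.509

r⁵ = 76.7 / 9.8, so r = (76.7/9.8)^(1/5).
r = 7.8265^(1/5) ≈ 1.5091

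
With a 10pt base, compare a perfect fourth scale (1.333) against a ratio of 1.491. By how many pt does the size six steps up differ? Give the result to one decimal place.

53.8pt

Perfect fourth: 10.0 × 1.333⁶ = 56.102pt
At 1.491: 10.0 × 1.491⁶ = 109.867pt
Difference: 109.867 − 56.102 = 53.765pt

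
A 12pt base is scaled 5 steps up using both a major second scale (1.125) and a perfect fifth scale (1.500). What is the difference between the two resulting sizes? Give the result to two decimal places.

Major second: 12.0 × 1.125⁵ = 21.6244pt
Perfect fifth: 12.0 × 1.500⁵ = 91.1250pt
Difference: 91.1250 − 21.6244 = 69.5006pt

69.50pt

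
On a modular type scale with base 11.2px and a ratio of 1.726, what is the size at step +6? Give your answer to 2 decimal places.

296.12px

A modular type scale is a geometric sequence: sizeₙ = base × rⁿ.
11.2 × 1.726⁶ = 11.2 × 26.43898 ≈ 296.12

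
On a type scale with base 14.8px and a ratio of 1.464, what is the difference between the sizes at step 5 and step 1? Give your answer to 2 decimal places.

77.87px

Step 1: 14.8 × 1.464 = 21.6672px
Step 5: 14.8 × 1.464⁵ = 99.5330px
Difference: 99.5330 − 21.6672 = 77.8658px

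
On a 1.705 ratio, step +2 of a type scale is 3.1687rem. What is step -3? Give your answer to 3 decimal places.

3.1687 ÷ 1.705⁵ = 3.1687 ÷ 14.40860 ≈ 0.220

0.220rem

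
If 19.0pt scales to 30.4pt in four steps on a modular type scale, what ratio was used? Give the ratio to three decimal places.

1.125

r⁴ = 30.4 / 19.0, so r = (30.4/19.0)^(1/4).
r = 1.6000^(1/4) ≈ 1.1247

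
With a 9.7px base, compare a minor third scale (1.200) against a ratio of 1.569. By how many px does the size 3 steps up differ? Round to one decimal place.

20.7px

Minor third: 9.7 × 1.200³ = 16.762px
At 1.569: 9.7 × 1.569³ = 37.466px
Difference: 37.466 − 16.762 = 20.704px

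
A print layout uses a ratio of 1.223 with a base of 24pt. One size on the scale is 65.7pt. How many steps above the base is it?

1.223ⁿ = 65.7 / 24 = 2.7375
n = ln(2.7375) / ln(1.223) = 1.0070 / 0.2013 ≈ 5.00

5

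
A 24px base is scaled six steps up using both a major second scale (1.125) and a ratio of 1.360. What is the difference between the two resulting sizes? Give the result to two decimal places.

103.21px

Major second: 24.0 × 1.125⁶ = 48.6549px
At 1.360: 24.0 × 1.360⁶ = 151.8605px
Difference: 151.8605 − 48.6549 = 103.2056px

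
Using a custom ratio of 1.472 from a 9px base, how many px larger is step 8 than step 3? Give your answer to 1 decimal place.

169.7px

Step 3: 9.0 × 1.472³ = 28.706px
Step 8: 9.0 × 1.472⁸ = 198.383px
Difference: 198.383 − 28.706 = 169.677px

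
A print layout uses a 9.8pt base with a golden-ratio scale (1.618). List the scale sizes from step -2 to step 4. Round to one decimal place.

Step -2: 9.8 ÷ 1.618² = 3.7
Step -1: 9.8 ÷ 1.618 = 6.1
Step 0: 9.8pt
Step 1: 9.8 × 1.618 = 15.9
Step 2: 9.8 × 1.618² = 25.7
Step 3: 9.8 × 1.618³ = 41.5
Step 4: 9.8 × 1.618⁴ = 67.2

3.7pt, 6.1pt, 9.8pt, 15.9pt, 25.7pt, 41.5pt, 67.2pt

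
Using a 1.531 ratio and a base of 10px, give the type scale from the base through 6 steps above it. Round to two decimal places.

10.00px, 15.31px, 23.44px, 35.89px, 54.94px, 84.12px, 128.78px

Step 0: 10px
Step 1: 10.0 × 1.531 = 15.31
Step 2: 10.0 × 1.531² = 23.44
Step 3: 10.0 × 1.531³ = 35.89
Step 4: 10.0 × 1.531⁴ = 54.94
Step 5: 10.0 × 1.531⁵ = 84.12
Step 6: 10.0 × 1.531⁶ = 128.78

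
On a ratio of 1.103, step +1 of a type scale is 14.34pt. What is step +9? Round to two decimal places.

14.34 × 1.103⁸ = 14.34 × 2.19081 ≈ 31.416

31.42pt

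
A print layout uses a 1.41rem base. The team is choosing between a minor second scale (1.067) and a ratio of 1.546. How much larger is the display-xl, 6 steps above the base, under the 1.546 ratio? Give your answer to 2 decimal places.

Minor second: 1.41 × 1.067⁶ = 2.0807rem
At 1.546: 1.41 × 1.546⁶ = 19.2520rem
Difference: 19.2520 − 2.0807 = 17.1713rem

17.17rem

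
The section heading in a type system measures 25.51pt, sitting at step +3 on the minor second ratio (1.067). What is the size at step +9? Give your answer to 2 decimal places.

37.64pt

25.51 × 1.067⁶ = 25.51 × 1.47566 ≈ 37.644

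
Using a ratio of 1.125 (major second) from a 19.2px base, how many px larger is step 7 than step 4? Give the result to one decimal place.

13.0px

Step 4: 19.2 × 1.125⁴ = 30.755px
Step 7: 19.2 × 1.125⁷ = 43.789px
Difference: 43.789 − 30.755 = 13.034px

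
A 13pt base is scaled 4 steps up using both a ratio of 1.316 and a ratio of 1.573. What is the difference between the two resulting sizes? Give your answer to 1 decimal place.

40.6pt

At 1.316: 13.0 × 1.316⁴ = 38.991pt
At 1.573: 13.0 × 1.573⁴ = 79.590pt
Difference: 79.590 − 38.991 = 40.599pt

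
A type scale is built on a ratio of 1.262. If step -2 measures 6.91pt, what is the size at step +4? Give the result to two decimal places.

6.91 × 1.262⁶ = 6.91 × 4.03977 ≈ 27.915

27.91pt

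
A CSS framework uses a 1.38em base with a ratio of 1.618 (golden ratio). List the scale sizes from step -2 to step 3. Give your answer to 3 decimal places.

0.527em, 0.853em, 1.380em, 2.233em, 3.613em, 5.845em

Step -2: 1.38 ÷ 1.618² = 0.527
Step -1: 1.38 ÷ 1.618 = 0.853
Step 0: 1.38em
Step 1: 1.38 × 1.618 = 2.233
Step 2: 1.38 × 1.618² = 3.613
Step 3: 1.38 × 1.618³ = 5.845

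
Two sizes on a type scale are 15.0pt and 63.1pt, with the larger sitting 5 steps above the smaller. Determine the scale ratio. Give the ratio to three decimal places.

1.333

The ratio satisfies 15.0 × r⁵ = 63.1, so r = (63.1 / 15.0)^(1/5).
r = 4.2067^(1/5) ≈ 1.3329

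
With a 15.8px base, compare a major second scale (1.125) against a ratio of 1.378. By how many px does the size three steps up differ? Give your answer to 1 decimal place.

18.8px

Major second: 15.8 × 1.125³ = 22.496px
At 1.378: 15.8 × 1.378³ = 41.343px
Difference: 41.343 − 22.496 = 18.847px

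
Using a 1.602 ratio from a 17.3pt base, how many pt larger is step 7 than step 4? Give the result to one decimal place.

354.5pt

Step 4: 17.3 × 1.602⁴ = 113.945pt
Step 7: 17.3 × 1.602⁷ = 468.472pt
Difference: 468.472 − 113.945 = 354.527pt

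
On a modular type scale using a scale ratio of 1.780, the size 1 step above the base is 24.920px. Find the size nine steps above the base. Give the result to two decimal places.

2511.35px

Moving from step +1 to step +9 is 8 steps up, so multiply by r⁸.
24.920 × 1.780⁸ = 24.920 × 100.77667 ≈ 2511.355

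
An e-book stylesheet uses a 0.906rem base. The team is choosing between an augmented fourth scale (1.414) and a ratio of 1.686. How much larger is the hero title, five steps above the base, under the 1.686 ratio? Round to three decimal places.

7.222rem

Augmented fourth: 0.906 × 1.414⁵ = 5.12124rem
At 1.686: 0.906 × 1.686⁵ = 12.34287rem
Difference: 12.34287 − 5.12124 = 7.22163rem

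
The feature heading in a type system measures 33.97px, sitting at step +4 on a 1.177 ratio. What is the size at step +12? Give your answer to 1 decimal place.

The gap is 12 − (4) = 8 steps, so the factor is 1.177^8.
33.97 × 1.177⁸ = 33.97 × 3.68308 ≈ 125.114

125.1px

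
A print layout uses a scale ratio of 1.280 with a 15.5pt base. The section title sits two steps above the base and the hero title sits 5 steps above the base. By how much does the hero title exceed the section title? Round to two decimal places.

Step 2: 15.5 × 1.280² = 25.3952pt
Step 5: 15.5 × 1.280⁵ = 53.2576pt
Difference: 53.2576 − 25.3952 = 27.8624pt

27.86pt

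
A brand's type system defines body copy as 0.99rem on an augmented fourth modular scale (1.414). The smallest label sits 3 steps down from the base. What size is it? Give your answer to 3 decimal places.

A modular type scale is a geometric sequence: sizeₙ = base × rⁿ.
0.99 ÷ 1.414³ = 0.99 ÷ 2.82715 ≈ 0.350

0.350rem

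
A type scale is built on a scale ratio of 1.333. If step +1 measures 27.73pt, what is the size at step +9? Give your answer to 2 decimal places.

276.43pt

The gap is 9 − (1) = 8 steps, so the factor is 1.333^8.
27.73 × 1.333⁸ = 27.73 × 9.96876 ≈ 276.434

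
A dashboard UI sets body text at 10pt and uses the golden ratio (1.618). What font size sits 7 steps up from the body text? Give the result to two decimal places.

10.0 × 1.618⁷ = 10.0 × 29.03017 ≈ 290.30

290.30pt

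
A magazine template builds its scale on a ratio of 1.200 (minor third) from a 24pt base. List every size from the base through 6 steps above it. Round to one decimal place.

24.0pt, 28.8pt, 34.6pt, 41.5pt, 49.8pt, 59.7pt, 71.7pt

Step 0: 24pt
Step 1: 24.0 × 1.200 = 28.8
Step 2: 24.0 × 1.200² = 34.6
Step 3: 24.0 × 1.200³ = 41.5
Step 4: 24.0 × 1.200⁴ = 49.8
Step 5: 24.0 × 1.200⁵ = 59.7
Step 6: 24.0 × 1.200⁶ = 71.7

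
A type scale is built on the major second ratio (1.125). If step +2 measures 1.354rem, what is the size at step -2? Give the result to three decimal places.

0.845rem

1.354 ÷ 1.125⁴ = 1.354 ÷ 1.60181 ≈ 0.845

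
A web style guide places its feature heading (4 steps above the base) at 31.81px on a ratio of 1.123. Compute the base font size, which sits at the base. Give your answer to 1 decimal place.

31.81 ÷ 1.123⁴ = 31.81 ÷ 1.59045 ≈ 20.001

20.0px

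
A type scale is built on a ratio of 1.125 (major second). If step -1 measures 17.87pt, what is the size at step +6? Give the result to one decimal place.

40.8pt

17.87 × 1.125⁷ = 17.87 × 2.28070 ≈ 40.756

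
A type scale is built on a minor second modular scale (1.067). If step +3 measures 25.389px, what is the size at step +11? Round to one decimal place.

The gap is 11 − (3) = 8 steps, so the factor is 1.067^8.
25.389 × 1.067⁸ = 25.389 × 1.68002 ≈ 42.654

42.7px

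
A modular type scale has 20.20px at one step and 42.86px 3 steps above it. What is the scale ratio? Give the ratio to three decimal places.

r³ = 42.86 / 20.20, so r = (42.86/20.20)^(1/3).
r = 2.1218^(1/3) ≈ 1.2850

1.285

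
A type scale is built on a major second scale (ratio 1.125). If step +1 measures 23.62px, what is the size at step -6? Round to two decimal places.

10.36px

23.62 ÷ 1.125⁷ = 23.62 ÷ 2.28070 ≈ 10.356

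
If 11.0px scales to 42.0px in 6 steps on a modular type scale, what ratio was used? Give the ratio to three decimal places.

The ratio satisfies 11.0 × r⁶ = 42.0, so r = (42.0 / 11.0)^(1/6).
r = 3.8182^(1/6) ≈ 1.2502

1.250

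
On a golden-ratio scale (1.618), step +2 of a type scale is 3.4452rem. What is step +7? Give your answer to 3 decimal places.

38.204rem

The gap is 7 − (2) = 5 steps, so the factor is 1.618^5.
3.4452 × 1.618⁵ = 3.4452 × 11.08901 ≈ 38.204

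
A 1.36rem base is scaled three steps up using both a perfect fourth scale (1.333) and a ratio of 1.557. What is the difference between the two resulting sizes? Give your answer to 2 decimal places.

1.91rem

Perfect fourth: 1.36 × 1.333³ = 3.2213rem
At 1.557: 1.36 × 1.557³ = 5.1334rem
Difference: 5.1334 − 3.2213 = 1.9121rem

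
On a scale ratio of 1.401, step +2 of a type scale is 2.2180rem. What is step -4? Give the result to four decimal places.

0.2933rem

2.2180 ÷ 1.401⁶ = 2.2180 ÷ 7.56186 ≈ 0.2933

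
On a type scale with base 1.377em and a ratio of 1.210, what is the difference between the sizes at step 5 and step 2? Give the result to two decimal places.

1.56em

Step 2: 1.377 × 1.210² = 2.0161em
Step 5: 1.377 × 1.210⁵ = 3.5716em
Difference: 3.5716 − 2.0161 = 1.5555em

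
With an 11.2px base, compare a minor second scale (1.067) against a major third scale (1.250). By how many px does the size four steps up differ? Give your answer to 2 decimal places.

12.83px

Minor second: 11.2 × 1.067⁴ = 14.5170px
Major third: 11.2 × 1.250⁴ = 27.3438px
Difference: 27.3438 − 14.5170 = 12.8268px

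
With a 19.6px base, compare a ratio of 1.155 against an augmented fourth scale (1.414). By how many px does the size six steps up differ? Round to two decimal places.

At 1.155: 19.6 × 1.155⁶ = 46.5316px
Augmented fourth: 19.6 × 1.414⁶ = 156.6580px
Difference: 156.6580 − 46.5316 = 110.1264px

110.13px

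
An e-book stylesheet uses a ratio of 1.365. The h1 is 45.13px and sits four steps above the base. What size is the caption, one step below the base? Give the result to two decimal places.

45.13 ÷ 1.365⁵ = 45.13 ÷ 4.73874 ≈ 9.524

9.52px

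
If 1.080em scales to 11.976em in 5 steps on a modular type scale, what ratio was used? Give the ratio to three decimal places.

1.618

The ratio satisfies 1.080 × r⁵ = 11.976, so r = (11.976 / 1.080)^(1/5).
r = 11.0889^(1/5) ≈ 1.6180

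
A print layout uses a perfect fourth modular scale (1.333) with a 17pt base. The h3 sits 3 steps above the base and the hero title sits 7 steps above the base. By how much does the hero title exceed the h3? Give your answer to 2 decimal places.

86.87pt

Step 3: 17.0 × 1.333³ = 40.2661pt
Step 7: 17.0 × 1.333⁷ = 127.1335pt
Difference: 127.1335 − 40.2661 = 86.8674pt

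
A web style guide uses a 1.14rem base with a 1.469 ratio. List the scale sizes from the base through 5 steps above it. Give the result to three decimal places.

1.140rem, 1.675rem, 2.460rem, 3.614rem, 5.309rem, 7.799rem

Step 0: 1.14rem
Step 1: 1.14 × 1.469 = 1.675
Step 2: 1.14 × 1.469² = 2.460
Step 3: 1.14 × 1.469³ = 3.614
Step 4: 1.14 × 1.469⁴ = 5.309
Step 5: 1.14 × 1.469⁵ = 7.799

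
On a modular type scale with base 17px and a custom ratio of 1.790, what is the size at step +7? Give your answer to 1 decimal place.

1001.0px

Every step multiplies by the scale ratio.
17.0 × 1.790⁷ = 17.0 × 58.88046 ≈ 1000.97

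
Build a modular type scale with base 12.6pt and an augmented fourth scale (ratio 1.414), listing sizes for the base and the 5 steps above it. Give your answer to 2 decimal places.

12.60pt, 17.82pt, 25.19pt, 35.62pt, 50.37pt, 71.22pt

Step 0: 12.6pt
Step 1: 12.6 × 1.414 = 17.82
Step 2: 12.6 × 1.414² = 25.19
Step 3: 12.6 × 1.414³ = 35.62
Step 4: 12.6 × 1.414⁴ = 50.37
Step 5: 12.6 × 1.414⁵ = 71.22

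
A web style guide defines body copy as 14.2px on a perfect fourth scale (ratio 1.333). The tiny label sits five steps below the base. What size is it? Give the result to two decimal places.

14.2 ÷ 1.333⁵ = 14.2 ÷ 4.20873 ≈ 3.37

3.37px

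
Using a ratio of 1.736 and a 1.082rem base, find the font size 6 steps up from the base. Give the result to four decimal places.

Each step on a modular scale multiplies by the ratio, so the size n steps from the base is base × ratioⁿ.
1.082 × 1.736⁶ = 1.082 × 27.37148 ≈ 29.6159

29.6159rem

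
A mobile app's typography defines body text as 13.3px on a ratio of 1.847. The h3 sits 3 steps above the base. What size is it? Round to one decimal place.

83.8px

Every step multiplies by the scale ratio.
13.3 × 1.847³ = 13.3 × 6.30087 ≈ 83.80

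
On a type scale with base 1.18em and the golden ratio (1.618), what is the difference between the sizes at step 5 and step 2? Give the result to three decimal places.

Step 2: 1.18 × 1.618² = 3.08915em
Step 5: 1.18 × 1.618⁵ = 13.08503em
Difference: 13.08503 − 3.08915 = 9.99588em

9.996em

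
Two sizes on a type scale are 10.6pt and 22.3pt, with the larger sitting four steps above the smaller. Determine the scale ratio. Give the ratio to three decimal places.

1.204

The ratio satisfies 10.6 × r⁴ = 22.3, so r = (22.3 / 10.6)^(1/4).
r = 2.1038^(1/4) ≈ 1.2043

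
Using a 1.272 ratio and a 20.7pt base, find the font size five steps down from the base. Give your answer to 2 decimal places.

20.7 ÷ 1.272⁵ = 20.7 ÷ 3.32993 ≈ 6.22

6.22pt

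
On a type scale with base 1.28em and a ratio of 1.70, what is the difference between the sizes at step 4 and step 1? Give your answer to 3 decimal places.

Step 1: 1.28 × 1.70 = 2.17600em
Step 4: 1.28 × 1.70⁴ = 10.69069em
Difference: 10.69069 − 2.17600 = 8.51469em

8.515em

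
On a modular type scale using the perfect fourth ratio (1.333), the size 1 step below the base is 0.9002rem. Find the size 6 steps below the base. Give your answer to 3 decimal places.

The gap is -6 − (-1) = -5 steps, so the factor is 1.333^-5.
0.9002 ÷ 1.333⁵ = 0.9002 ÷ 4.20873 ≈ 0.214

0.214rem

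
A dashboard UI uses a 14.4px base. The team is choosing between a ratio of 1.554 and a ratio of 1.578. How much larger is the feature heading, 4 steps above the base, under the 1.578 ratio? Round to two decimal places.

At 1.554: 14.4 × 1.554⁴ = 83.9782px
At 1.578: 14.4 × 1.578⁴ = 89.2875px
Difference: 89.2875 − 83.9782 = 5.3093px

5.31px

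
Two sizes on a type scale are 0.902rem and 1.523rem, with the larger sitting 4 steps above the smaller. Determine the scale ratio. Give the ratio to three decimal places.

1.140

The ratio satisfies 0.902 × r⁴ = 1.523, so r = (1.523 / 0.902)^(1/4).
r = 1.6885^(1/4) ≈ 1.1399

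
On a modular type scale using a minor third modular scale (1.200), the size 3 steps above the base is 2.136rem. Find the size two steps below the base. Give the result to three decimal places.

0.858rem

2.136 ÷ 1.200⁵ = 2.136 ÷ 2.48832 ≈ 0.858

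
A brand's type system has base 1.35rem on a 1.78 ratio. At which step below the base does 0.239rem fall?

3

1.78ⁿ = 1.35 / 0.239 = 5.6485
n = ln(5.6485) / ln(1.78) = 1.7314 / 0.5766 ≈ 3.00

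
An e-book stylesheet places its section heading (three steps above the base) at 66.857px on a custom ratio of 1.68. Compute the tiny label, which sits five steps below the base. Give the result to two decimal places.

1.05px

66.857 ÷ 1.68⁸ = 66.857 ÷ 63.45623 ≈ 1.054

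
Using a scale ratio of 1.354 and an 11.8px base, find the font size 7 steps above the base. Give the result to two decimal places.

98.45px

Each step on a modular scale multiplies by the ratio, so the size n steps from the base is base × ratioⁿ.
11.8 × 1.354⁷ = 11.8 × 8.34316 ≈ 98.45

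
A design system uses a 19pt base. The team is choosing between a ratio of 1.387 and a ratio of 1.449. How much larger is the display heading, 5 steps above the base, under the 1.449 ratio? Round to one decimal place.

At 1.387: 19.0 × 1.387⁵ = 97.529pt
At 1.449: 19.0 × 1.449⁵ = 121.366pt
Difference: 121.366 − 97.529 = 23.837pt

23.8pt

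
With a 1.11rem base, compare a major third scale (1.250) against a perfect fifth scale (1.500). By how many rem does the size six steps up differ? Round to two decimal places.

Major third: 1.11 × 1.250⁶ = 4.2343rem
Perfect fifth: 1.11 × 1.500⁶ = 12.6436rem
Difference: 12.6436 − 4.2343 = 8.4093rem

8.41rem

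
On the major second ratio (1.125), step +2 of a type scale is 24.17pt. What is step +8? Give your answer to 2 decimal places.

49.00pt

Moving from step +2 to step +8 is 6 steps up, so multiply by r⁶.
24.17 × 1.125⁶ = 24.17 × 2.02729 ≈ 49.000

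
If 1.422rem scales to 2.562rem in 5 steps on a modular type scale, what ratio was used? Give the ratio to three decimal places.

1.125

r⁵ = 2.562 / 1.422, so r = (2.562/1.422)^(1/5).
r = 1.8017^(1/5) ≈ 1.1250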